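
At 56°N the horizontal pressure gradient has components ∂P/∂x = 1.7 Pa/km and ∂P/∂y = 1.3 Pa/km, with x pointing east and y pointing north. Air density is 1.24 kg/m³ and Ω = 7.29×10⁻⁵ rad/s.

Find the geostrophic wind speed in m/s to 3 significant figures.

Coriolis parameter at 56°N:
f = 2Ω sin φ = 2 × 7.29×10⁻⁵ × sin 56° = 1.21×10⁻⁴ s⁻¹
Component geostrophic relations (x east, y north):
u_g = −(1/(fρ)) ∂P/∂y,  v_g = (1/(fρ)) ∂P/∂x
u_g = −(1.3×10⁻³)/(1.21×10⁻⁴ × 1.24) = −8.67 m/s;  v_g = (1.7×10⁻³)/(1.21×10⁻⁴ × 1.24) = 11.3 m/s
|V_g| = √(u_g² + v_g²) = 14.3 m/s

14.3 m/s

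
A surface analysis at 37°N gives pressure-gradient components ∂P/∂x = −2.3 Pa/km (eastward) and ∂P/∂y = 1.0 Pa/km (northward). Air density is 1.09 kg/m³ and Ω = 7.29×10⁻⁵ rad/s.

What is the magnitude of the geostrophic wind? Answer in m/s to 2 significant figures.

26 m/s

Coriolis parameter at 37°N:
f = 2Ω sin φ = 2 × 7.29×10⁻⁵ × sin 37° = 8.77×10⁻⁵ s⁻¹
Component geostrophic relations (x east, y north):
u_g = −(1/(fρ)) ∂P/∂y,  v_g = (1/(fρ)) ∂P/∂x
u_g = −(1.0×10⁻³)/(8.77×10⁻⁵ × 1.09) = −10.5 m/s;  v_g = (−2.3×10⁻³)/(8.77×10⁻⁵ × 1.09) = −24.0 m/s
|V_g| = √(u_g² + v_g²) = 26.2 m/s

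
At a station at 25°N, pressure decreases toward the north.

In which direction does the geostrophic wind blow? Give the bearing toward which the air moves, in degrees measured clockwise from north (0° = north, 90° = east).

The pressure-gradient force points toward the north (bearing 000°).
Geostrophic balance: in the Northern Hemisphere the Coriolis force deflects motion to the right, so the geostrophic wind blows 90° to the right of the pressure-gradient force (low pressure on the left).
Rotating 000° by 90° clockwise gives 090° — the wind blows toward the east.

090°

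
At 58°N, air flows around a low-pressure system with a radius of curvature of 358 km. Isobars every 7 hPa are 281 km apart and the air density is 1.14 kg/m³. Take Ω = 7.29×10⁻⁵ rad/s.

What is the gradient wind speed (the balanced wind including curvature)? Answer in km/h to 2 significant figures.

Coriolis parameter at 58°N:
f = 2Ω sin φ = 2 × 7.29×10⁻⁵ × sin 58° = 1.24×10⁻⁴ s⁻¹
Pressure gradient: |∂P/∂n| = 700 Pa / 281000 m = 2.49×10⁻³ Pa/m
Geostrophic speed: V_g = |∂P/∂n|/(fρ) = 2.49×10⁻³/(1.24×10⁻⁴ × 1.14) = 17.7 m/s
Around a low, centrifugal force acts outward with Coriolis, so pressure-gradient force balances both:
(1/ρ)|∂P/∂n| = fV + V²/R  →  V² + fR·V − fR·V_g = 0
With fR = 1.24×10⁻⁴ × 358×10³ m = 44.3 m/s:
V = [−fR + √((fR)² + 4 fR V_g)]/2 = [−44.3 + √(44.3² + 4×44.3×17.7)]/2 = 13.5 m/s
Subgeostrophic (V < V_g = 17.7 m/s), as expected around a low.
Converting: 13.5 m/s × 3.6 = 49 km/h

49 km/h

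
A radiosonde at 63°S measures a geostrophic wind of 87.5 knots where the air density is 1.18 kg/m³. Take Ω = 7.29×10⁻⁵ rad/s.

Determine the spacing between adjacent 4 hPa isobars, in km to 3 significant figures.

58.0 km

Coriolis parameter at 63°S:
f = 2Ω sin φ = 2 × 7.29×10⁻⁵ × sin 63° = 1.30×10⁻⁴ s⁻¹
Wind speed in SI: 87.5 knots = 45.0 m/s
Geostrophic balance rearranged: |∂P/∂n| = f ρ V_g
|∂P/∂n| = 1.30×10⁻⁴ × 1.18 × 45.0 = 6.90×10⁻³ Pa/m
Isobar spacing: Δn = ΔP/|∂P/∂n| = 400 Pa / 6.90×10⁻³ Pa/m = 57969 m ≈ 58.0 km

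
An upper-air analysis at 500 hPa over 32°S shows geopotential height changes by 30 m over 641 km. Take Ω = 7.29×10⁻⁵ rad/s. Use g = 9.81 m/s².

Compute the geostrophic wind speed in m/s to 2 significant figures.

5.9 m/s

Coriolis parameter at 32°S:
f = 2Ω sin φ = 2 × 7.29×10⁻⁵ × sin 32° = 7.73×10⁻⁵ s⁻¹
Height gradient: |∂Z/∂n| = 30 m / 641000 m = 4.68×10⁻⁵
On a pressure surface, geostrophic balance gives V_g = (g/f)|∂Z/∂n|:
V_g = 9.81 × 4.68×10⁻⁵ / 7.73×10⁻⁵ = 5.94 m/s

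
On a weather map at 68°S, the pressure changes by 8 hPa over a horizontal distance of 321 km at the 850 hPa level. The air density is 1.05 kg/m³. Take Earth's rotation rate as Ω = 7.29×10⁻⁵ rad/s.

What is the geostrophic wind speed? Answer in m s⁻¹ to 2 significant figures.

18 m s⁻¹

Coriolis parameter at 68°S:
f = 2Ω sin φ = 2 × 7.29×10⁻⁵ × sin 68° = 1.35×10⁻⁴ s⁻¹
Pressure gradient: |∂P/∂n| = 800 Pa / 321000 m = 2.49×10⁻³ Pa/m
Geostrophic balance (pressure-gradient force = Coriolis force):
V_g = (1/(fρ)) |∂P/∂n| = 2.49×10⁻³ / (1.35×10⁻⁴ × 1.05) = 17.6 m/s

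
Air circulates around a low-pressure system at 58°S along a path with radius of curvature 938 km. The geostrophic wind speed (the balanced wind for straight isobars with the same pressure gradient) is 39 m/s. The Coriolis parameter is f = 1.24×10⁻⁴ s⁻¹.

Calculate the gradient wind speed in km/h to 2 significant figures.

110 km/h

Around a low, centrifugal force acts outward with Coriolis, so pressure-gradient force balances both:
(1/ρ)|∂P/∂n| = fV + V²/R  →  V² + fR·V − fR·V_g = 0
With fR = 1.24×10⁻⁴ × 938×10³ m = 116 m/s:
V = [−fR + √((fR)² + 4 fR V_g)]/2 = [−116 + √(116² + 4×116×39)]/2 = 30.8 m/s
Subgeostrophic (V < V_g = 39 m/s), as expected around a low.
Converting: 30.8 m/s × 3.6 = 110 km/h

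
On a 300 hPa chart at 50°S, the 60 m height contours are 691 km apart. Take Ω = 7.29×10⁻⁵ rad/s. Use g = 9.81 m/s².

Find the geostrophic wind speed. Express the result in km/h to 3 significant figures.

Coriolis parameter at 50°S:
f = 2Ω sin φ = 2 × 7.29×10⁻⁵ × sin 50° = 1.12×10⁻⁴ s⁻¹
Height gradient: |∂Z/∂n| = 60 m / 691000 m = 8.68×10⁻⁵
On a pressure surface, geostrophic balance gives V_g = (g/f)|∂Z/∂n|:
V_g = 9.81 × 8.68×10⁻⁵ / 1.12×10⁻⁴ = 7.63 m/s
Converting: 7.63 m/s × 3.6 = 27.5 km/h

27.5 km/h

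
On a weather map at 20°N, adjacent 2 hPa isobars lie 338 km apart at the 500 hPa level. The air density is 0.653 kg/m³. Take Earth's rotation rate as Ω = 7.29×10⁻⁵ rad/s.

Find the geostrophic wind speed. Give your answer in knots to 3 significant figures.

35.3 knots

Coriolis parameter at 20°N:
f = 2Ω sin φ = 2 × 7.29×10⁻⁵ × sin 20° = 4.99×10⁻⁵ s⁻¹
Pressure gradient: |∂P/∂n| = 200 Pa / 338000 m = 5.92×10⁻⁴ Pa/m
Geostrophic balance (pressure-gradient force = Coriolis force):
V_g = (1/(fρ)) |∂P/∂n| = 5.92×10⁻⁴ / (4.99×10⁻⁵ × 0.653) = 18.2 m/s
Converting: 18.2 m/s × 1.944 = 35.3 knots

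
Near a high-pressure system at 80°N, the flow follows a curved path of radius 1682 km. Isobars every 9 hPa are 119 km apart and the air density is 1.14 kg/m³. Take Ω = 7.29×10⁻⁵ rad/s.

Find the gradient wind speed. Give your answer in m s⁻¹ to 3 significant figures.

62.2 m s⁻¹

Coriolis parameter at 80°N:
f = 2Ω sin φ = 2 × 7.29×10⁻⁵ × sin 80° = 1.44×10⁻⁴ s⁻¹
Pressure gradient: |∂P/∂n| = 900 Pa / 119000 m = 7.56×10⁻³ Pa/m
Geostrophic speed: V_g = |∂P/∂n|/(fρ) = 7.56×10⁻³/(1.44×10⁻⁴ × 1.14) = 46.2 m/s
Around a high, pressure-gradient force acts outward with centrifugal, so Coriolis balances both:
fV = (1/ρ)|∂P/∂n| + V²/R  →  V² − fR·V + fR·V_g = 0
With fR = 1.44×10⁻⁴ × 1682×10³ m = 242 m/s:
V = [fR − √((fR)² − 4 fR V_g)]/2 = [242 − √(242² − 4×242×46.2)]/2 = 62.2 m/s
Supergeostrophic (V > V_g = 46.2 m/s), as expected around a high.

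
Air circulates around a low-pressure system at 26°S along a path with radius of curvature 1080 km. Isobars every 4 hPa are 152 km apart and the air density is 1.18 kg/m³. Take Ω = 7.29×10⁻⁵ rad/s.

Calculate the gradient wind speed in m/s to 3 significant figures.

Coriolis parameter at 26°S:
f = 2Ω sin φ = 2 × 7.29×10⁻⁵ × sin 26° = 6.39×10⁻⁵ s⁻¹
Pressure gradient: |∂P/∂n| = 400 Pa / 152000 m = 2.63×10⁻³ Pa/m
Geostrophic speed: V_g = |∂P/∂n|/(fρ) = 2.63×10⁻³/(6.39×10⁻⁵ × 1.18) = 34.9 m/s
Around a low, centrifugal force acts outward with Coriolis, so pressure-gradient force balances both:
(1/ρ)|∂P/∂n| = fV + V²/R  →  V² + fR·V − fR·V_g = 0
With fR = 6.39×10⁻⁵ × 1080×10³ m = 69.0 m/s:
V = [−fR + √((fR)² + 4 fR V_g)]/2 = [−69.0 + √(69.0² + 4×69.0×34.9)]/2 = 25.5 m/s
Subgeostrophic (V < V_g = 34.9 m/s), as expected around a low.

25.5 m/s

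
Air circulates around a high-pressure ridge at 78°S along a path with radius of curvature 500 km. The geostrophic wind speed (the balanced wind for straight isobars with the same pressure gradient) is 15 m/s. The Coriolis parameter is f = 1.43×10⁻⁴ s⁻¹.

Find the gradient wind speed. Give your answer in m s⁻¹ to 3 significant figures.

Around a high, pressure-gradient force acts outward with centrifugal, so Coriolis balances both:
fV = (1/ρ)|∂P/∂n| + V²/R  →  V² − fR·V + fR·V_g = 0
With fR = 1.43×10⁻⁴ × 500×10³ m = 71.5 m/s:
V = [fR − √((fR)² − 4 fR V_g)]/2 = [71.5 − √(71.5² − 4×71.5×15)]/2 = 21.4 m/s
Supergeostrophic (V > V_g = 15 m/s), as expected around a high.

21.4 m s⁻¹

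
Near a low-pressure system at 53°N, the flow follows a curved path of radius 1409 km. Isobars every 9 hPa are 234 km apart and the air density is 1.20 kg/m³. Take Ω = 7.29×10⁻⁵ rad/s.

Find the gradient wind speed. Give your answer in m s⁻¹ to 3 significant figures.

Coriolis parameter at 53°N:
f = 2Ω sin φ = 2 × 7.29×10⁻⁵ × sin 53° = 1.16×10⁻⁴ s⁻¹
Pressure gradient: |∂P/∂n| = 900 Pa / 234000 m = 3.85×10⁻³ Pa/m
Geostrophic speed: V_g = |∂P/∂n|/(fρ) = 3.85×10⁻³/(1.16×10⁻⁴ × 1.20) = 27.5 m/s
Around a low, centrifugal force acts outward with Coriolis, so pressure-gradient force balances both:
(1/ρ)|∂P/∂n| = fV + V²/R  →  V² + fR·V − fR·V_g = 0
With fR = 1.16×10⁻⁴ × 1409×10³ m = 164 m/s:
V = [−fR + √((fR)² + 4 fR V_g)]/2 = [−164 + √(164² + 4×164×27.5)]/2 = 24 m/s
Subgeostrophic (V < V_g = 27.5 m/s), as expected around a low.

24.0 m s⁻¹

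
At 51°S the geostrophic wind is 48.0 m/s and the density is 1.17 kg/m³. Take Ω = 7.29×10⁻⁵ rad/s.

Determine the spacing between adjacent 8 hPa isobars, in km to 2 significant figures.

Coriolis parameter at 51°S:
f = 2Ω sin φ = 2 × 7.29×10⁻⁵ × sin 51° = 1.13×10⁻⁴ s⁻¹
Geostrophic balance rearranged: |∂P/∂n| = f ρ V_g
|∂P/∂n| = 1.13×10⁻⁴ × 1.17 × 48.0 = 6.36×10⁻³ Pa/m
Isobar spacing: Δn = ΔP/|∂P/∂n| = 800 Pa / 6.36×10⁻³ Pa/m = 125720 m ≈ 130 km

130 km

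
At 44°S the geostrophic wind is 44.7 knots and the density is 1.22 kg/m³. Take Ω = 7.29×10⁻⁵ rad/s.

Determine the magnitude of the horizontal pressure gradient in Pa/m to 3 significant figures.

2.84×10⁻³ Pa/m

Coriolis parameter at 44°S:
f = 2Ω sin φ = 2 × 7.29×10⁻⁵ × sin 44° = 1.01×10⁻⁴ s⁻¹
Wind speed in SI: 44.7 knots = 23.0 m/s
Geostrophic balance rearranged: |∂P/∂n| = f ρ V_g
|∂P/∂n| = 1.01×10⁻⁴ × 1.22 × 23.0 = 2.84×10⁻³ Pa/m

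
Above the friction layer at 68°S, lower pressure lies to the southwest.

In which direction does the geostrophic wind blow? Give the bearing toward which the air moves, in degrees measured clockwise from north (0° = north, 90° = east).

The pressure-gradient force points toward the southwest (bearing 225°).
Geostrophic balance: in the Southern Hemisphere the Coriolis force deflects motion to the left, so the geostrophic wind blows 90° to the left of the pressure-gradient force (low pressure on the right).
Rotating 225° by 90° counterclockwise gives 135° — the wind blows toward the southeast.

135°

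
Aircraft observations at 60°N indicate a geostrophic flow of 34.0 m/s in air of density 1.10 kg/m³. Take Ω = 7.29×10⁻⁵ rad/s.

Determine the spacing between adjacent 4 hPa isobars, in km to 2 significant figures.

85 km

Coriolis parameter at 60°N:
f = 2Ω sin φ = 2 × 7.29×10⁻⁵ × sin 60° = 1.26×10⁻⁴ s⁻¹
Geostrophic balance rearranged: |∂P/∂n| = f ρ V_g
|∂P/∂n| = 1.26×10⁻⁴ × 1.10 × 34.0 = 4.72×10⁻³ Pa/m
Isobar spacing: Δn = ΔP/|∂P/∂n| = 400 Pa / 4.72×10⁻³ Pa/m = 84703 m ≈ 85 km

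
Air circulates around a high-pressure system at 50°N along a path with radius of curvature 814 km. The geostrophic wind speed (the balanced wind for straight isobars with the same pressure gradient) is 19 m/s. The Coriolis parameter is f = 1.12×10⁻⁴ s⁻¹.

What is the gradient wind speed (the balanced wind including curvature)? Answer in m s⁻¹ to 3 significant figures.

Around a high, pressure-gradient force acts outward with centrifugal, so Coriolis balances both:
fV = (1/ρ)|∂P/∂n| + V²/R  →  V² − fR·V + fR·V_g = 0
With fR = 1.12×10⁻⁴ × 814×10³ m = 91.2 m/s:
V = [fR − √((fR)² − 4 fR V_g)]/2 = [91.2 − √(91.2² − 4×91.2×19)]/2 = 27 m/s
Supergeostrophic (V > V_g = 19 m/s), as expected around a high.

27.0 m s⁻¹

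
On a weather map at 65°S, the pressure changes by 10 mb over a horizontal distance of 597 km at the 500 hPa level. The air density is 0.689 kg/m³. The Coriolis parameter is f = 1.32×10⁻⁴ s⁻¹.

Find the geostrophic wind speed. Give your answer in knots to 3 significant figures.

Pressure gradient: |∂P/∂n| = 1000 Pa / 597000 m = 1.68×10⁻³ Pa/m
Geostrophic balance (pressure-gradient force = Coriolis force):
V_g = (1/(fρ)) |∂P/∂n| = 1.68×10⁻³ / (1.32×10⁻⁴ × 0.689) = 18.4 m/s
Converting: 18.4 m/s × 1.944 = 35.8 knots

35.8 knots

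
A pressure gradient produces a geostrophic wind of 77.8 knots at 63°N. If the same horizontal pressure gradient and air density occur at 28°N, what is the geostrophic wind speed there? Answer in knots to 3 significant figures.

148 knots

With the same pressure gradient and density, V_g ∝ 1/f ∝ 1/sin φ.
V₂ = V₁ · sin φ₁ / sin φ₂ = 77.8 × sin 63° / sin 28°
V₂ = 77.8 × 0.8910/0.4695 = 148 knots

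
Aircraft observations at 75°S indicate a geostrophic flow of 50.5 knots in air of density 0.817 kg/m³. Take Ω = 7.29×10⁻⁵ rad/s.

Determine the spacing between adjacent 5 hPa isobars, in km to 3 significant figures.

167 km

Coriolis parameter at 75°S:
f = 2Ω sin φ = 2 × 7.29×10⁻⁵ × sin 75° = 1.41×10⁻⁴ s⁻¹
Wind speed in SI: 50.5 knots = 26.0 m/s
Geostrophic balance rearranged: |∂P/∂n| = f ρ V_g
|∂P/∂n| = 1.41×10⁻⁴ × 0.817 × 26.0 = 2.99×10⁻³ Pa/m
Isobar spacing: Δn = ΔP/|∂P/∂n| = 500 Pa / 2.99×10⁻³ Pa/m = 167270 m ≈ 167 km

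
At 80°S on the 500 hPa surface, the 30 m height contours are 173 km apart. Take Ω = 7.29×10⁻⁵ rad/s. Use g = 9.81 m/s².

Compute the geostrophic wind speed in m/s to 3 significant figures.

11.8 m/s

Coriolis parameter at 80°S:
f = 2Ω sin φ = 2 × 7.29×10⁻⁵ × sin 80° = 1.44×10⁻⁴ s⁻¹
Height gradient: |∂Z/∂n| = 30 m / 173000 m = 1.73×10⁻⁴
On a pressure surface, geostrophic balance gives V_g = (g/f)|∂Z/∂n|:
V_g = 9.81 × 1.73×10⁻⁴ / 1.44×10⁻⁴ = 11.8 m/s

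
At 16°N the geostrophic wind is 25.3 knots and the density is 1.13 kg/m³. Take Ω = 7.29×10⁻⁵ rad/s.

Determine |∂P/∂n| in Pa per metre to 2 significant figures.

Coriolis parameter at 16°N:
f = 2Ω sin φ = 2 × 7.29×10⁻⁵ × sin 16° = 4.02×10⁻⁵ s⁻¹
Wind speed in SI: 25.3 knots = 13.0 m/s
Geostrophic balance rearranged: |∂P/∂n| = f ρ V_g
|∂P/∂n| = 4.02×10⁻⁵ × 1.13 × 13.0 = 5.91×10⁻⁴ Pa/m

5.9×10⁻⁴ Pa/m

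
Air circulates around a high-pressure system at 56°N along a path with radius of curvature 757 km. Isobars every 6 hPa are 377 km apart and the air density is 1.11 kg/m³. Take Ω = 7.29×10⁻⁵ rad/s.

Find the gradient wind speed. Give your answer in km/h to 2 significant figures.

Coriolis parameter at 56°N:
f = 2Ω sin φ = 2 × 7.29×10⁻⁵ × sin 56° = 1.21×10⁻⁴ s⁻¹
Pressure gradient: |∂P/∂n| = 600 Pa / 377000 m = 1.59×10⁻³ Pa/m
Geostrophic speed: V_g = |∂P/∂n|/(fρ) = 1.59×10⁻³/(1.21×10⁻⁴ × 1.11) = 11.9 m/s
Around a high, pressure-gradient force acts outward with centrifugal, so Coriolis balances both:
fV = (1/ρ)|∂P/∂n| + V²/R  →  V² − fR·V + fR·V_g = 0
With fR = 1.21×10⁻⁴ × 757×10³ m = 91.5 m/s:
V = [fR − √((fR)² − 4 fR V_g)]/2 = [91.5 − √(91.5² − 4×91.5×11.9)]/2 = 14 m/s
Supergeostrophic (V > V_g = 11.9 m/s), as expected around a high.
Converting: 14 m/s × 3.6 = 50 km/h

50 km/h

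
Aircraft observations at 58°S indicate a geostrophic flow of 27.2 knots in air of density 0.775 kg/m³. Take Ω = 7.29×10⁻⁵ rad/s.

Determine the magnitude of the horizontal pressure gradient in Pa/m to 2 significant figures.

Coriolis parameter at 58°S:
f = 2Ω sin φ = 2 × 7.29×10⁻⁵ × sin 58° = 1.24×10⁻⁴ s⁻¹
Wind speed in SI: 27.2 knots = 14.0 m/s
Geostrophic balance rearranged: |∂P/∂n| = f ρ V_g
|∂P/∂n| = 1.24×10⁻⁴ × 0.775 × 14.0 = 1.34×10⁻³ Pa/m

1.3×10⁻³ Pa/m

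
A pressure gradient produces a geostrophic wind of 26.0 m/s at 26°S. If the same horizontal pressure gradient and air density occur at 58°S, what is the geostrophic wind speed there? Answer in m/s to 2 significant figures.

With the same pressure gradient and density, V_g ∝ 1/f ∝ 1/sin φ.
V₂ = V₁ · sin φ₁ / sin φ₂ = 26.0 × sin 26° / sin 58°
V₂ = 26.0 × 0.4384/0.8480 = 13 m/s

13 m/s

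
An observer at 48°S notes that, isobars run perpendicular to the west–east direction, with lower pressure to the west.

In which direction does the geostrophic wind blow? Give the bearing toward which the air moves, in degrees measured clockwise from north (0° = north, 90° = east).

180°

The pressure-gradient force points toward the west (bearing 270°).
Geostrophic balance: in the Southern Hemisphere the Coriolis force deflects motion to the left, so the geostrophic wind blows 90° to the left of the pressure-gradient force (low pressure on the right).
Rotating 270° by 90° counterclockwise gives 180° — the wind blows toward the south.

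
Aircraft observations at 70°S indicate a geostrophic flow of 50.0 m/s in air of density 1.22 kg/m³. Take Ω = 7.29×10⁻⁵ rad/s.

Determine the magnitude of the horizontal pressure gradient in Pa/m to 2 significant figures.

Coriolis parameter at 70°S:
f = 2Ω sin φ = 2 × 7.29×10⁻⁵ × sin 70° = 1.37×10⁻⁴ s⁻¹
Geostrophic balance rearranged: |∂P/∂n| = f ρ V_g
|∂P/∂n| = 1.37×10⁻⁴ × 1.22 × 50.0 = 8.36×10⁻³ Pa/m

8.4×10⁻³ Pa/m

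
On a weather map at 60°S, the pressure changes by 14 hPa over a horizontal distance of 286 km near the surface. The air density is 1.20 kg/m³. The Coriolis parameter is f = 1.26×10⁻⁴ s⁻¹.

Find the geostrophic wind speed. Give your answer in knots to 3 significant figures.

Pressure gradient: |∂P/∂n| = 1400 Pa / 286000 m = 4.90×10⁻³ Pa/m
Geostrophic balance (pressure-gradient force = Coriolis force):
V_g = (1/(fρ)) |∂P/∂n| = 4.90×10⁻³ / (1.26×10⁻⁴ × 1.20) = 32.4 m/s
Converting: 32.4 m/s × 1.944 = 62.9 knots

62.9 knots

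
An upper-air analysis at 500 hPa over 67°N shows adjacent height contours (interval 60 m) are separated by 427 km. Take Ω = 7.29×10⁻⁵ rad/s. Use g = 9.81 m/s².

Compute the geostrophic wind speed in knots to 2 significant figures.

Coriolis parameter at 67°N:
f = 2Ω sin φ = 2 × 7.29×10⁻⁵ × sin 67° = 1.34×10⁻⁴ s⁻¹
Height gradient: |∂Z/∂n| = 60 m / 427000 m = 1.41×10⁻⁴
On a pressure surface, geostrophic balance gives V_g = (g/f)|∂Z/∂n|:
V_g = 9.81 × 1.41×10⁻⁴ / 1.34×10⁻⁴ = 10.3 m/s
Converting: 10.3 m/s × 1.944 = 20 knots

20 knots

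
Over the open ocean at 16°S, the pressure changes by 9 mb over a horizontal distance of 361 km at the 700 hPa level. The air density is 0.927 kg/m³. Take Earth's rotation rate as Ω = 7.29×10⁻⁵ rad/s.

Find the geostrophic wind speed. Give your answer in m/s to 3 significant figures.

66.9 m/s

Coriolis parameter at 16°S:
f = 2Ω sin φ = 2 × 7.29×10⁻⁵ × sin 16° = 4.02×10⁻⁵ s⁻¹
Pressure gradient: |∂P/∂n| = 900 Pa / 361000 m = 2.49×10⁻³ Pa/m
Geostrophic balance (pressure-gradient force = Coriolis force):
V_g = (1/(fρ)) |∂P/∂n| = 2.49×10⁻³ / (4.02×10⁻⁵ × 0.927) = 66.9 m/s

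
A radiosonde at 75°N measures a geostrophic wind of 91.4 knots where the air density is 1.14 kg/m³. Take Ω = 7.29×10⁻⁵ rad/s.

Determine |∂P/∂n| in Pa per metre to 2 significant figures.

7.5×10⁻³ Pa/m

Coriolis parameter at 75°N:
f = 2Ω sin φ = 2 × 7.29×10⁻⁵ × sin 75° = 1.41×10⁻⁴ s⁻¹
Wind speed in SI: 91.4 knots = 47.0 m/s
Geostrophic balance rearranged: |∂P/∂n| = f ρ V_g
|∂P/∂n| = 1.41×10⁻⁴ × 1.14 × 47.0 = 7.55×10⁻³ Pa/m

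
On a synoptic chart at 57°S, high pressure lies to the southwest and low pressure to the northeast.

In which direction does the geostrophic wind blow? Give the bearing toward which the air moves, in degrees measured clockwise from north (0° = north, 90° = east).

315°

The pressure-gradient force points toward the northeast (bearing 045°).
Geostrophic balance: in the Southern Hemisphere the Coriolis force deflects motion to the left, so the geostrophic wind blows 90° to the left of the pressure-gradient force (low pressure on the right).
Rotating 045° by 90° counterclockwise gives 315° — the wind blows toward the northwest.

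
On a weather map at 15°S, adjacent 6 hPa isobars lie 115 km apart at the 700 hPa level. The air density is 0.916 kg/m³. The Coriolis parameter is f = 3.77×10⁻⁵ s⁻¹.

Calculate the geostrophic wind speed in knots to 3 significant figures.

Pressure gradient: |∂P/∂n| = 600 Pa / 115000 m = 5.22×10⁻³ Pa/m
Geostrophic balance (pressure-gradient force = Coriolis force):
V_g = (1/(fρ)) |∂P/∂n| = 5.22×10⁻³ / (3.77×10⁻⁵ × 0.916) = 151 m/s
Converting: 151 m/s × 1.944 = 294 knots

294 knots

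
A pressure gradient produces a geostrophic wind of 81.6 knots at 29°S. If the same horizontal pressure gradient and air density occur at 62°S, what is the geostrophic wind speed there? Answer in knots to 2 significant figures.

45 knots

With the same pressure gradient and density, V_g ∝ 1/f ∝ 1/sin φ.
V₂ = V₁ · sin φ₁ / sin φ₂ = 81.6 × sin 29° / sin 62°
V₂ = 81.6 × 0.4848/0.8829 = 45 knots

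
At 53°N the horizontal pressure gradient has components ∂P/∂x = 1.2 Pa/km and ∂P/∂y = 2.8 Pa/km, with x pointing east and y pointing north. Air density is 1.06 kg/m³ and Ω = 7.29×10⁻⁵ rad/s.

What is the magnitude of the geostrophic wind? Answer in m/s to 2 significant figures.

25 m/s

Coriolis parameter at 53°N:
f = 2Ω sin φ = 2 × 7.29×10⁻⁵ × sin 53° = 1.16×10⁻⁴ s⁻¹
Component geostrophic relations (x east, y north):
u_g = −(1/(fρ)) ∂P/∂y,  v_g = (1/(fρ)) ∂P/∂x
u_g = −(2.8×10⁻³)/(1.16×10⁻⁴ × 1.06) = −22.7 m/s;  v_g = (1.2×10⁻³)/(1.16×10⁻⁴ × 1.06) = 9.72 m/s
|V_g| = √(u_g² + v_g²) = 24.7 m/s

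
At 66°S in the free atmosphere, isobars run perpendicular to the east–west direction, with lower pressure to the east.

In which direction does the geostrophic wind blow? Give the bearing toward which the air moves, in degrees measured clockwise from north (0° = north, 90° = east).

The pressure-gradient force points toward the east (bearing 090°).
Geostrophic balance: in the Southern Hemisphere the Coriolis force deflects motion to the left, so the geostrophic wind blows 90° to the left of the pressure-gradient force (low pressure on the right).
Rotating 090° by 90° counterclockwise gives 000° — the wind blows toward the north.

000°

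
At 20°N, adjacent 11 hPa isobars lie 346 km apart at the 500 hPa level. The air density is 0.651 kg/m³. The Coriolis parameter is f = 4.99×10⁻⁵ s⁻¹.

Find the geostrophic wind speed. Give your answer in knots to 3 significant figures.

Pressure gradient: |∂P/∂n| = 1100 Pa / 346000 m = 3.18×10⁻³ Pa/m
Geostrophic balance (pressure-gradient force = Coriolis force):
V_g = (1/(fρ)) |∂P/∂n| = 3.18×10⁻³ / (4.99×10⁻⁵ × 0.651) = 97.9 m/s
Converting: 97.9 m/s × 1.944 = 190 knots

190 knots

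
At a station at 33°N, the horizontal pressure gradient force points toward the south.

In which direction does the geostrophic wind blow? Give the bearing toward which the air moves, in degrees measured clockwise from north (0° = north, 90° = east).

The pressure-gradient force points toward the south (bearing 180°).
Geostrophic balance: in the Northern Hemisphere the Coriolis force deflects motion to the right, so the geostrophic wind blows 90° to the right of the pressure-gradient force (low pressure on the left).
Rotating 180° by 90° clockwise gives 270° — the wind blows toward the west.

270°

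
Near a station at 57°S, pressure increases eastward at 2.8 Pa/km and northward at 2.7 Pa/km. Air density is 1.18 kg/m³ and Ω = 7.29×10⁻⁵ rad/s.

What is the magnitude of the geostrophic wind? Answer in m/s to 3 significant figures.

Coriolis parameter at 57°S:
f = 2Ω sin φ = 2 × 7.29×10⁻⁵ × sin 57° = 1.22×10⁻⁴ s⁻¹
In the Southern Hemisphere f is negative: f = −1.22×10⁻⁴ s⁻¹.
Component geostrophic relations (x east, y north):
u_g = −(1/(fρ)) ∂P/∂y,  v_g = (1/(fρ)) ∂P/∂x
u_g = −(2.7×10⁻³)/(−1.22×10⁻⁴ × 1.18) = 18.7 m/s;  v_g = (2.8×10⁻³)/(−1.22×10⁻⁴ × 1.18) = −19.4 m/s
|V_g| = √(u_g² + v_g²) = 27.0 m/s

27.0 m/s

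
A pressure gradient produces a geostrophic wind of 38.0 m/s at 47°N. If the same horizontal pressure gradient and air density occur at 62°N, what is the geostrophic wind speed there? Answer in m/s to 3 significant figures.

With the same pressure gradient and density, V_g ∝ 1/f ∝ 1/sin φ.
V₂ = V₁ · sin φ₁ / sin φ₂ = 38.0 × sin 47° / sin 62°
V₂ = 38.0 × 0.7314/0.8829 = 31.5 m/s

31.5 m/s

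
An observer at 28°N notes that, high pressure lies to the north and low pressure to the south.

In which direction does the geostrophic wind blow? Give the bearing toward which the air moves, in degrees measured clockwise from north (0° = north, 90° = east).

270°

The pressure-gradient force points toward the south (bearing 180°).
Geostrophic balance: in the Northern Hemisphere the Coriolis force deflects motion to the right, so the geostrophic wind blows 90° to the right of the pressure-gradient force (low pressure on the left).
Rotating 180° by 90° clockwise gives 270° — the wind blows toward the west.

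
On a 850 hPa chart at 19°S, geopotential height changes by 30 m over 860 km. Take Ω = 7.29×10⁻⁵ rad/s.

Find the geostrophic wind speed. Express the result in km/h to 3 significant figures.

Coriolis parameter at 19°S:
f = 2Ω sin φ = 2 × 7.29×10⁻⁵ × sin 19° = 4.75×10⁻⁵ s⁻¹
Height gradient: |∂Z/∂n| = 30 m / 860000 m = 3.49×10⁻⁵
On a pressure surface, geostrophic balance gives V_g = (g/f)|∂Z/∂n|:
V_g = 9.81 × 3.49×10⁻⁵ / 4.75×10⁻⁵ = 7.21 m/s
Converting: 7.21 m/s × 3.6 = 26.0 km/h

26.0 km/h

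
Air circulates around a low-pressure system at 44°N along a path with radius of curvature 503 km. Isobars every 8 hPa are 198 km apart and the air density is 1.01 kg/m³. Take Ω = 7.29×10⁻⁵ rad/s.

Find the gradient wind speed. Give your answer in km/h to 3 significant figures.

Coriolis parameter at 44°N:
f = 2Ω sin φ = 2 × 7.29×10⁻⁵ × sin 44° = 1.01×10⁻⁴ s⁻¹
Pressure gradient: |∂P/∂n| = 800 Pa / 198000 m = 4.04×10⁻³ Pa/m
Geostrophic speed: V_g = |∂P/∂n|/(fρ) = 4.04×10⁻³/(1.01×10⁻⁴ × 1.01) = 39.5 m/s
Around a low, centrifugal force acts outward with Coriolis, so pressure-gradient force balances both:
(1/ρ)|∂P/∂n| = fV + V²/R  →  V² + fR·V − fR·V_g = 0
With fR = 1.01×10⁻⁴ × 503×10³ m = 50.9 m/s:
V = [−fR + √((fR)² + 4 fR V_g)]/2 = [−50.9 + √(50.9² + 4×50.9×39.5)]/2 = 26.1 m/s
Subgeostrophic (V < V_g = 39.5 m/s), as expected around a low.
Converting: 26.1 m/s × 3.6 = 94.0 km/h

94.0 km/h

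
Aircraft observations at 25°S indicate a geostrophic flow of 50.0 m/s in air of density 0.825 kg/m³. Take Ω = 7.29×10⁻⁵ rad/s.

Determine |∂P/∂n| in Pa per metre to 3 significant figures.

2.54×10⁻³ Pa/m

Coriolis parameter at 25°S:
f = 2Ω sin φ = 2 × 7.29×10⁻⁵ × sin 25° = 6.16×10⁻⁵ s⁻¹
Geostrophic balance rearranged: |∂P/∂n| = f ρ V_g
|∂P/∂n| = 6.16×10⁻⁵ × 0.825 × 50.0 = 2.54×10⁻³ Pa/m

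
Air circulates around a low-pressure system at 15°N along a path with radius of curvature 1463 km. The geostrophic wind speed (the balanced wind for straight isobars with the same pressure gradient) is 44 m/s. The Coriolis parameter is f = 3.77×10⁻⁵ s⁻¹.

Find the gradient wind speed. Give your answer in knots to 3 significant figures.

Around a low, centrifugal force acts outward with Coriolis, so pressure-gradient force balances both:
(1/ρ)|∂P/∂n| = fV + V²/R  →  V² + fR·V − fR·V_g = 0
With fR = 3.77×10⁻⁵ × 1463×10³ m = 55.2 m/s:
V = [−fR + √((fR)² + 4 fR V_g)]/2 = [−55.2 + √(55.2² + 4×55.2×44)]/2 = 28.9 m/s
Subgeostrophic (V < V_g = 44 m/s), as expected around a low.
Converting: 28.9 m/s × 1.944 = 56.1 knots

56.1 knots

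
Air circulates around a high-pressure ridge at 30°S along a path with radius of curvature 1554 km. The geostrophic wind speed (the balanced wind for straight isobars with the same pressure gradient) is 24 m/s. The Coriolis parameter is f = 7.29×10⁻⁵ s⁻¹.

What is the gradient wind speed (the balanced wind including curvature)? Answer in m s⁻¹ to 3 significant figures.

34.5 m s⁻¹

Around a high, pressure-gradient force acts outward with centrifugal, so Coriolis balances both:
fV = (1/ρ)|∂P/∂n| + V²/R  →  V² − fR·V + fR·V_g = 0
With fR = 7.29×10⁻⁵ × 1554×10³ m = 113 m/s:
V = [fR − √((fR)² − 4 fR V_g)]/2 = [113 − √(113² − 4×113×24)]/2 = 34.5 m/s
Supergeostrophic (V > V_g = 24 m/s), as expected around a high.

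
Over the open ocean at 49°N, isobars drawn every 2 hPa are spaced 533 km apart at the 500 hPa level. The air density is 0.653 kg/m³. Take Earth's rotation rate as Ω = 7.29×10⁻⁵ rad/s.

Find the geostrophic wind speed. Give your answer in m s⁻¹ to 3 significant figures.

Coriolis parameter at 49°N:
f = 2Ω sin φ = 2 × 7.29×10⁻⁵ × sin 49° = 1.10×10⁻⁴ s⁻¹
Pressure gradient: |∂P/∂n| = 200 Pa / 533000 m = 3.75×10⁻⁴ Pa/m
Geostrophic balance (pressure-gradient force = Coriolis force):
V_g = (1/(fρ)) |∂P/∂n| = 3.75×10⁻⁴ / (1.10×10⁻⁴ × 0.653) = 5.22 m/s

5.22 m s⁻¹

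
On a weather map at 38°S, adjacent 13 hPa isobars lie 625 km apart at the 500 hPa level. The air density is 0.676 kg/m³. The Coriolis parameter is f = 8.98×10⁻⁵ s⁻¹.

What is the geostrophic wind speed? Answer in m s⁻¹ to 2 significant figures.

Pressure gradient: |∂P/∂n| = 1300 Pa / 625000 m = 2.08×10⁻³ Pa/m
Geostrophic balance (pressure-gradient force = Coriolis force):
V_g = (1/(fρ)) |∂P/∂n| = 2.08×10⁻³ / (8.98×10⁻⁵ × 0.676) = 34.3 m/s

34 m s⁻¹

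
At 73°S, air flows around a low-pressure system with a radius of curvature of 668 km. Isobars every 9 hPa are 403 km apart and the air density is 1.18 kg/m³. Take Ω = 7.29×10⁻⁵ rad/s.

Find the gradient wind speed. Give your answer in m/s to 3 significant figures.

Coriolis parameter at 73°S:
f = 2Ω sin φ = 2 × 7.29×10⁻⁵ × sin 73° = 1.39×10⁻⁴ s⁻¹
Pressure gradient: |∂P/∂n| = 900 Pa / 403000 m = 2.23×10⁻³ Pa/m
Geostrophic speed: V_g = |∂P/∂n|/(fρ) = 2.23×10⁻³/(1.39×10⁻⁴ × 1.18) = 13.6 m/s
Around a low, centrifugal force acts outward with Coriolis, so pressure-gradient force balances both:
(1/ρ)|∂P/∂n| = fV + V²/R  →  V² + fR·V − fR·V_g = 0
With fR = 1.39×10⁻⁴ × 668×10³ m = 93.1 m/s:
V = [−fR + √((fR)² + 4 fR V_g)]/2 = [−93.1 + √(93.1² + 4×93.1×13.6)]/2 = 12 m/s
Subgeostrophic (V < V_g = 13.6 m/s), as expected around a low.

12.0 m/s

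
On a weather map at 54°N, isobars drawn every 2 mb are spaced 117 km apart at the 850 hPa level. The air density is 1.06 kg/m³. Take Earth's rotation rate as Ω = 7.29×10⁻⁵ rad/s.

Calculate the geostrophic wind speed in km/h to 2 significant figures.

Coriolis parameter at 54°N:
f = 2Ω sin φ = 2 × 7.29×10⁻⁵ × sin 54° = 1.18×10⁻⁴ s⁻¹
Pressure gradient: |∂P/∂n| = 200 Pa / 117000 m = 1.71×10⁻³ Pa/m
Geostrophic balance (pressure-gradient force = Coriolis force):
V_g = (1/(fρ)) |∂P/∂n| = 1.71×10⁻³ / (1.18×10⁻⁴ × 1.06) = 13.7 m/s
Converting: 13.7 m/s × 3.6 = 49 km/h

49 km/h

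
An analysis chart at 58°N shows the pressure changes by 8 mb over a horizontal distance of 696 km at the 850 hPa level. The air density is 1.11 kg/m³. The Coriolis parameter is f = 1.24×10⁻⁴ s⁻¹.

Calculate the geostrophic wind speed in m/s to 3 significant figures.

8.35 m/s

Pressure gradient: |∂P/∂n| = 800 Pa / 696000 m = 1.15×10⁻³ Pa/m
Geostrophic balance (pressure-gradient force = Coriolis force):
V_g = (1/(fρ)) |∂P/∂n| = 1.15×10⁻³ / (1.24×10⁻⁴ × 1.11) = 8.35 m/s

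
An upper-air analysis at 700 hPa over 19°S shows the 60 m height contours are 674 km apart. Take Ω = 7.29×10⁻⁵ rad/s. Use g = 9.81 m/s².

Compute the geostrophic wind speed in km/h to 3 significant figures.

Coriolis parameter at 19°S:
f = 2Ω sin φ = 2 × 7.29×10⁻⁵ × sin 19° = 4.75×10⁻⁵ s⁻¹
Height gradient: |∂Z/∂n| = 60 m / 674000 m = 8.90×10⁻⁵
On a pressure surface, geostrophic balance gives V_g = (g/f)|∂Z/∂n|:
V_g = 9.81 × 8.90×10⁻⁵ / 4.75×10⁻⁵ = 18.4 m/s
Converting: 18.4 m/s × 3.6 = 66.2 km/h

66.2 km/h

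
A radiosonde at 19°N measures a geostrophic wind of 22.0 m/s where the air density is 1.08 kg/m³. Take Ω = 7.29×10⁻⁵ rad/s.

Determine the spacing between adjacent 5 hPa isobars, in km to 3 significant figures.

Coriolis parameter at 19°N:
f = 2Ω sin φ = 2 × 7.29×10⁻⁵ × sin 19° = 4.75×10⁻⁵ s⁻¹
Geostrophic balance rearranged: |∂P/∂n| = f ρ V_g
|∂P/∂n| = 4.75×10⁻⁵ × 1.08 × 22.0 = 1.13×10⁻³ Pa/m
Isobar spacing: Δn = ΔP/|∂P/∂n| = 500 Pa / 1.13×10⁻³ Pa/m = 443327 m ≈ 443 km

443 km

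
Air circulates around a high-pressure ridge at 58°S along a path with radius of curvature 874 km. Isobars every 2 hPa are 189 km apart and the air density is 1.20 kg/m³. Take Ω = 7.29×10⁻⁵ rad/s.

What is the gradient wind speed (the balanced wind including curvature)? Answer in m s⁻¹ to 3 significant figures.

Coriolis parameter at 58°S:
f = 2Ω sin φ = 2 × 7.29×10⁻⁵ × sin 58° = 1.24×10⁻⁴ s⁻¹
Pressure gradient: |∂P/∂n| = 200 Pa / 189000 m = 1.06×10⁻³ Pa/m
Geostrophic speed: V_g = |∂P/∂n|/(fρ) = 1.06×10⁻³/(1.24×10⁻⁴ × 1.20) = 7.13 m/s
Around a high, pressure-gradient force acts outward with centrifugal, so Coriolis balances both:
fV = (1/ρ)|∂P/∂n| + V²/R  →  V² − fR·V + fR·V_g = 0
With fR = 1.24×10⁻⁴ × 874×10³ m = 108 m/s:
V = [fR − √((fR)² − 4 fR V_g)]/2 = [108 − √(108² − 4×108×7.13)]/2 = 7.68 m/s
Supergeostrophic (V > V_g = 7.13 m/s), as expected around a high.

7.68 m s⁻¹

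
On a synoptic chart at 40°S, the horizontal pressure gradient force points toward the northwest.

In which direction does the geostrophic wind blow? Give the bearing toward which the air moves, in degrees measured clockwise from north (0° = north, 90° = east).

225°

The pressure-gradient force points toward the northwest (bearing 315°).
Geostrophic balance: in the Southern Hemisphere the Coriolis force deflects motion to the left, so the geostrophic wind blows 90° to the left of the pressure-gradient force (low pressure on the right).
Rotating 315° by 90° counterclockwise gives 225° — the wind blows toward the southwest.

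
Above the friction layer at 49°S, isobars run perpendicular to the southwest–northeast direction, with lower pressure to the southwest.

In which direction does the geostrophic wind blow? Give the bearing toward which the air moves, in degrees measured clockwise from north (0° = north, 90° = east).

The pressure-gradient force points toward the southwest (bearing 225°).
Geostrophic balance: in the Southern Hemisphere the Coriolis force deflects motion to the left, so the geostrophic wind blows 90° to the left of the pressure-gradient force (low pressure on the right).
Rotating 225° by 90° counterclockwise gives 135° — the wind blows toward the southeast.

135°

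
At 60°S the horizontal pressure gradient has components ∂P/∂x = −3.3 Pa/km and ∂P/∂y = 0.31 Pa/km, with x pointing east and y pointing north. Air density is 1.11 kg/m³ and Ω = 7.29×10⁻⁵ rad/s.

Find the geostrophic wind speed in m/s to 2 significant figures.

Coriolis parameter at 60°S:
f = 2Ω sin φ = 2 × 7.29×10⁻⁵ × sin 60° = 1.26×10⁻⁴ s⁻¹
In the Southern Hemisphere f is negative: f = −1.26×10⁻⁴ s⁻¹.
Component geostrophic relations (x east, y north):
u_g = −(1/(fρ)) ∂P/∂y,  v_g = (1/(fρ)) ∂P/∂x
u_g = −(0.31×10⁻³)/(−1.26×10⁻⁴ × 1.11) = 2.21 m/s;  v_g = (−3.3×10⁻³)/(−1.26×10⁻⁴ × 1.11) = 23.5 m/s
|V_g| = √(u_g² + v_g²) = 23.6 m/s

24 m/s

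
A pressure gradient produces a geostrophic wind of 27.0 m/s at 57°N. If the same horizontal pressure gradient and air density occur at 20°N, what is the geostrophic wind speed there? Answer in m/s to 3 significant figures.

With the same pressure gradient and density, V_g ∝ 1/f ∝ 1/sin φ.
V₂ = V₁ · sin φ₁ / sin φ₂ = 27.0 × sin 57° / sin 20°
V₂ = 27.0 × 0.8387/0.3420 = 66.2 m/s

66.2 m/s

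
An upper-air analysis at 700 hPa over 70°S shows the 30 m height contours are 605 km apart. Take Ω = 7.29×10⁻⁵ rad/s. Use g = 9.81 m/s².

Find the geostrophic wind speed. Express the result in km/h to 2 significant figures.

13 km/h

Coriolis parameter at 70°S:
f = 2Ω sin φ = 2 × 7.29×10⁻⁵ × sin 70° = 1.37×10⁻⁴ s⁻¹
Height gradient: |∂Z/∂n| = 30 m / 605000 m = 4.96×10⁻⁵
On a pressure surface, geostrophic balance gives V_g = (g/f)|∂Z/∂n|:
V_g = 9.81 × 4.96×10⁻⁵ / 1.37×10⁻⁴ = 3.55 m/s
Converting: 3.55 m/s × 3.6 = 13 km/h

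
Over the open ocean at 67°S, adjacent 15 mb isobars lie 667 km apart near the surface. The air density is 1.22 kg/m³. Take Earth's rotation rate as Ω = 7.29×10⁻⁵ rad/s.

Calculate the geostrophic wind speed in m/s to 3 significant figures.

13.7 m/s

Coriolis parameter at 67°S:
f = 2Ω sin φ = 2 × 7.29×10⁻⁵ × sin 67° = 1.34×10⁻⁴ s⁻¹
Pressure gradient: |∂P/∂n| = 1500 Pa / 667000 m = 2.25×10⁻³ Pa/m
Geostrophic balance (pressure-gradient force = Coriolis force):
V_g = (1/(fρ)) |∂P/∂n| = 2.25×10⁻³ / (1.34×10⁻⁴ × 1.22) = 13.7 m/s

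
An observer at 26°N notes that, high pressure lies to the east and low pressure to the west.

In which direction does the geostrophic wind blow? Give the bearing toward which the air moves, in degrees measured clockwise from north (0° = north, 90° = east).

000°

The pressure-gradient force points toward the west (bearing 270°).
Geostrophic balance: in the Northern Hemisphere the Coriolis force deflects motion to the right, so the geostrophic wind blows 90° to the right of the pressure-gradient force (low pressure on the left).
Rotating 270° by 90° clockwise gives 000° — the wind blows toward the north.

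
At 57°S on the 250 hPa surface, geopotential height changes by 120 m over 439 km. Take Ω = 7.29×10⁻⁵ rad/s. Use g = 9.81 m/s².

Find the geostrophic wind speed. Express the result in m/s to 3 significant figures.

Coriolis parameter at 57°S:
f = 2Ω sin φ = 2 × 7.29×10⁻⁵ × sin 57° = 1.22×10⁻⁴ s⁻¹
Height gradient: |∂Z/∂n| = 120 m / 439000 m = 2.73×10⁻⁴
On a pressure surface, geostrophic balance gives V_g = (g/f)|∂Z/∂n|:
V_g = 9.81 × 2.73×10⁻⁴ / 1.22×10⁻⁴ = 21.9 m/s

21.9 m/s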